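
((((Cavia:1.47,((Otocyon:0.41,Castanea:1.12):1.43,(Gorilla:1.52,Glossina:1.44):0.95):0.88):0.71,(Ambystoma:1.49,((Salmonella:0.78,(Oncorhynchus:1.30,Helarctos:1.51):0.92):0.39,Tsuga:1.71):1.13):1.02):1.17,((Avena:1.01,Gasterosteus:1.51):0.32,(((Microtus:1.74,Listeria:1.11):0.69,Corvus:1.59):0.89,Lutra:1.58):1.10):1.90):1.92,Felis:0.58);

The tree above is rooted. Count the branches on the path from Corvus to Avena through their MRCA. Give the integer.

The MRCA of Corvus and Avena is the node subtending ((Avena,Gasterosteus),(((Microtus,Listeria),Corvus),Lutra)).
From Corvus up to that node: 3 branches. From Avena up to the same node: 2 branches. Total: 3 + 2 = 5.

5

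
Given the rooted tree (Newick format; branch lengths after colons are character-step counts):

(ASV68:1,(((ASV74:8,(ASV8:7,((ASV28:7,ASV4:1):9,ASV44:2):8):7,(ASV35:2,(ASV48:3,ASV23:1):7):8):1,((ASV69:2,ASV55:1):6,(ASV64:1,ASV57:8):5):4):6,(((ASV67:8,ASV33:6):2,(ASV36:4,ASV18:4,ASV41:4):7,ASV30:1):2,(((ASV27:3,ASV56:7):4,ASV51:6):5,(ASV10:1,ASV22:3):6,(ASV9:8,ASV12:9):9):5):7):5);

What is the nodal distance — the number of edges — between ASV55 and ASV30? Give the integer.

The MRCA of ASV55 and ASV30 is the node subtending (((ASV74,(ASV8,((ASV28,ASV4),ASV44)),(ASV35,(ASV48,ASV23))),((ASV69,ASV55),(ASV64,ASV57))),(((ASV67,ASV33),(ASV36,ASV18,ASV41),ASV30),(((ASV27,ASV56),ASV51),(ASV10,ASV22),(ASV9,ASV12)))).
From ASV55 up to that node: 4 branches. From ASV30 up to the same node: 3 branches. Total: 4 + 3 = 7.

7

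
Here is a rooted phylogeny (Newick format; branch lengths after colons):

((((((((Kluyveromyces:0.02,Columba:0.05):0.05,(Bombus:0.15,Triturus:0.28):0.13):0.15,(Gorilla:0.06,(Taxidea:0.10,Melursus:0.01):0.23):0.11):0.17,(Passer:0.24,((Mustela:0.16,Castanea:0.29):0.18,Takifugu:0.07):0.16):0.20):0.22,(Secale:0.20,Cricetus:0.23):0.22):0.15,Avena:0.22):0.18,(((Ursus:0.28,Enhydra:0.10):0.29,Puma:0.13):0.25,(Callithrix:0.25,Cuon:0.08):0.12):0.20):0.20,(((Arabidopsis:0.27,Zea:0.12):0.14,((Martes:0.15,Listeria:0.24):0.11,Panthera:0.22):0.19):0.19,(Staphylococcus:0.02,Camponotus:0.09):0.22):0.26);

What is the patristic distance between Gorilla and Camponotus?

The path runs Gorilla → … → MRCA → … → Camponotus; the MRCA is the root of the tree.
Branch lengths along that path: 0.06 + 0.11 + 0.17 + 0.22 + 0.15 + 0.18 + 0.20 + 0.26 + 0.22 + 0.09 = 1.66.

1.66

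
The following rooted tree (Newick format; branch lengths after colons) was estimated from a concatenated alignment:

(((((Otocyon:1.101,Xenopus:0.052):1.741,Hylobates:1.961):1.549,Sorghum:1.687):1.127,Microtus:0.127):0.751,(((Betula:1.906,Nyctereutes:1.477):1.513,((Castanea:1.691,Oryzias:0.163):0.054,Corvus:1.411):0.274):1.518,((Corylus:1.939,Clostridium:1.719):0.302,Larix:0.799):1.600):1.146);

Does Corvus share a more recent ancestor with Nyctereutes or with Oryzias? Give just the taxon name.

Oryzias

The MRCA of Corvus and Oryzias subtends ((Castanea,Oryzias),Corvus) (3 taxa).
The MRCA of Corvus and Nyctereutes subtends ((Betula,Nyctereutes),((Castanea,Oryzias),Corvus)) (5 taxa).
The first is nested inside the second, so Corvus shares a more recent common ancestor with Oryzias.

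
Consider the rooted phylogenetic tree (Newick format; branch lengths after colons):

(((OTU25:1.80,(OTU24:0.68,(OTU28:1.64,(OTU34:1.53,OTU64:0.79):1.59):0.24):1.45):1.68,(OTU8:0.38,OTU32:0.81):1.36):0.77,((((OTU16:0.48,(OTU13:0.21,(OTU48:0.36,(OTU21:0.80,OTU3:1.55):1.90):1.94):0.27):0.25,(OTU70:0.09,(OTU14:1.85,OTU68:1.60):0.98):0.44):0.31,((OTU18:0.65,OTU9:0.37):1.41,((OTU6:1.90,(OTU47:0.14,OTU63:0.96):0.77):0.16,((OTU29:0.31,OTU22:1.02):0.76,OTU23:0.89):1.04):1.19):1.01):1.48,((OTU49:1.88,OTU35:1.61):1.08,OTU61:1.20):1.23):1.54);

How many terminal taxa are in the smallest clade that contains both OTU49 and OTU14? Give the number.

19

The MRCA of OTU49 and OTU14 is the node subtending ((((OTU16,(OTU13,(OTU48,(OTU21,OTU3)))),(OTU70,(OTU14,OTU68))),((OTU18,OTU9),((OTU6,(OTU47,OTU63)),((OTU29,OTU22),OTU23)))),((OTU49,OTU35),OTU61)).
That clade contains 19 terminal taxa: OTU13, OTU14, OTU16, OTU18, OTU21, OTU22, OTU23, OTU29, OTU3, OTU35, OTU47, OTU48, OTU49, OTU6, OTU61, OTU63, OTU68, OTU70, OTU9.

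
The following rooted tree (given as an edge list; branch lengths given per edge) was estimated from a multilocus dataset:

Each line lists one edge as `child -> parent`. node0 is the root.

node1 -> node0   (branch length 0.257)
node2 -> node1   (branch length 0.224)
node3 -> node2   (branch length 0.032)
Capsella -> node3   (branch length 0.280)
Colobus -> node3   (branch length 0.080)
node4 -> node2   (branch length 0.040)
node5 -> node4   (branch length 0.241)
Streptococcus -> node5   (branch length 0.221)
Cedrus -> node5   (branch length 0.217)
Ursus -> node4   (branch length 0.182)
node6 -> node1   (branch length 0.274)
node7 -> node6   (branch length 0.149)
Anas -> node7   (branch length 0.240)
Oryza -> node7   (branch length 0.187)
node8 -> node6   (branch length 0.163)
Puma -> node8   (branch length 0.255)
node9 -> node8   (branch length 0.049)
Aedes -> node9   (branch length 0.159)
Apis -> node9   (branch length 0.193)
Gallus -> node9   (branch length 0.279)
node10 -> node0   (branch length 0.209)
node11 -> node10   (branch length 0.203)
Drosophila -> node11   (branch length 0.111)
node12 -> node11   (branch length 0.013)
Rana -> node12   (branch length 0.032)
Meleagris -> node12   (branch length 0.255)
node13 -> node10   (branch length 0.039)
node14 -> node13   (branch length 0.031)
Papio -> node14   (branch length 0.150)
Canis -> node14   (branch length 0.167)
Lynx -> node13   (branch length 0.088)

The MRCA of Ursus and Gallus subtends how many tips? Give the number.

11

The MRCA of Ursus and Gallus is the node subtending (((Capsella,Colobus),((Streptococcus,Cedrus),Ursus)),((Anas,Oryza),(Puma,(Aedes,Apis,Gallus)))).
That clade contains 11 terminal taxa: Aedes, Anas, Apis, Capsella, Cedrus, Colobus, Gallus, Oryza, Puma, Streptococcus, Ursus.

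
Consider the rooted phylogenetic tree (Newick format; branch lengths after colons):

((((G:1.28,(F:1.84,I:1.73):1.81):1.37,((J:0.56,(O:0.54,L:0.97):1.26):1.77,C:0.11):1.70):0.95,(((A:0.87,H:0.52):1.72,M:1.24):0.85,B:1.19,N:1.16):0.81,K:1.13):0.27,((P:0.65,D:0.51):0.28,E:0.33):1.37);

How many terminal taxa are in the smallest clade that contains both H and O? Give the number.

The MRCA of H and O is the node subtending (((G,(F,I)),((J,(O,L)),C)),(((A,H),M),B,N),K).
That clade contains 13 terminal taxa: A, B, C, F, G, H, I, J, K, L, M, N, O.

13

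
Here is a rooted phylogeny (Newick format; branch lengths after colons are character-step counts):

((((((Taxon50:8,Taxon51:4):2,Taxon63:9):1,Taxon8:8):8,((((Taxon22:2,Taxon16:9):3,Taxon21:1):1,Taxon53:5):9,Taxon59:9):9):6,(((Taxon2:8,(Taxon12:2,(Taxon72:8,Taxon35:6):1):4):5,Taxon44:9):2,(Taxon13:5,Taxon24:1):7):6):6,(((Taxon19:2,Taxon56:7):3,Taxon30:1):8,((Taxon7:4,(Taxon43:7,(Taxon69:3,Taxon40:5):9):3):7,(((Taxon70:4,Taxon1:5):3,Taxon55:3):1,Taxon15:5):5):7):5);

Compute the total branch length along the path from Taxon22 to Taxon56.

The path runs Taxon22 → … → MRCA → … → Taxon56; the MRCA is the root of the tree.
Branch lengths along that path: 2 + 3 + 1 + 9 + 9 + 6 + 6 + 5 + 8 + 3 + 7 = 59.

59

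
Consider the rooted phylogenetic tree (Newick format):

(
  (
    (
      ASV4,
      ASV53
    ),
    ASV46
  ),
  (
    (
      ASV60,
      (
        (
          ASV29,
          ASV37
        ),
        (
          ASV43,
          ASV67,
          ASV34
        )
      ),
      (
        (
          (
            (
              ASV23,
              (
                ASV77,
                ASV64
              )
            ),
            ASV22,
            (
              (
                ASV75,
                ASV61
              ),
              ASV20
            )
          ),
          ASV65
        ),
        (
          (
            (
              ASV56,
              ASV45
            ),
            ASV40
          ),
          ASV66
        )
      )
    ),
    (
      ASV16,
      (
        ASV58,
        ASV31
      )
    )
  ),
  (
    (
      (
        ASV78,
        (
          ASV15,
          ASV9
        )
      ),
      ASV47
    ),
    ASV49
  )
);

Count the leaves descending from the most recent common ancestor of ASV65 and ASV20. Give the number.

The MRCA of ASV65 and ASV20 is the node subtending (((ASV23,(ASV77,ASV64)),ASV22,((ASV75,ASV61),ASV20)),ASV65).
That clade contains 8 terminal taxa: ASV20, ASV22, ASV23, ASV61, ASV64, ASV65, ASV75, ASV77.

8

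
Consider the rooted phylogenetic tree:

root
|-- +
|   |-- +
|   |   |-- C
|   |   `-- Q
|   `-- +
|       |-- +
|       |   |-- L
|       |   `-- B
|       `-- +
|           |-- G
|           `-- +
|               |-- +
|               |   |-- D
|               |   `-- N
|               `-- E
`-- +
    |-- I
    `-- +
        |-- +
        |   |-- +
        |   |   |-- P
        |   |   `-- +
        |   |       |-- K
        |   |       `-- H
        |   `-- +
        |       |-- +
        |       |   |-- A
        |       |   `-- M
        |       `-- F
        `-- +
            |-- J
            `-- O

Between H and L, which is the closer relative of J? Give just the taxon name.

The MRCA of J and H subtends (((P,(K,H)),((A,M),F)),(J,O)) (8 taxa).
The MRCA of J and L is the root, subtending the entire tree (17 taxa).
The first is nested inside the second, so J shares a more recent common ancestor with H.

H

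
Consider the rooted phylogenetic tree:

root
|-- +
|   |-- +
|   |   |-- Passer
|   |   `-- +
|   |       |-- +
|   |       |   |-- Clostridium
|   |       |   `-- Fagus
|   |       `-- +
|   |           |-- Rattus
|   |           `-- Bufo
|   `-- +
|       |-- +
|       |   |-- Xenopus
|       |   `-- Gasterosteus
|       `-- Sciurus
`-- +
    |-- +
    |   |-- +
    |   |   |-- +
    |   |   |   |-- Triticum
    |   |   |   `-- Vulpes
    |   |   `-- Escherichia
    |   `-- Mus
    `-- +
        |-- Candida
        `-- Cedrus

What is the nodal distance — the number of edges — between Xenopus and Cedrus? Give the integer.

The MRCA of Xenopus and Cedrus is the root of the tree.
From Xenopus up to that node: 4 branches. From Cedrus up to the same node: 3 branches. Total: 4 + 3 = 7.

7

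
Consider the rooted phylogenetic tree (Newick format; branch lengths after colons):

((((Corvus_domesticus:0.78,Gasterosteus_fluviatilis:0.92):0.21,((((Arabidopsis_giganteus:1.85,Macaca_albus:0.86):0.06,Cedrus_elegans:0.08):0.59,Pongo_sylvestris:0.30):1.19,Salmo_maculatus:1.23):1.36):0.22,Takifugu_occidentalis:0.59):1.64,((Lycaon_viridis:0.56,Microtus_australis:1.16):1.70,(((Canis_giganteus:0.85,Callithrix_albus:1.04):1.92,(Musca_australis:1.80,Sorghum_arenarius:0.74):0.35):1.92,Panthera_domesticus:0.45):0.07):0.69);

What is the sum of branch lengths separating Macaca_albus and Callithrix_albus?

The path runs Macaca_albus → … → MRCA → … → Callithrix_albus; the MRCA is the root of the tree.
Branch lengths along that path: 0.86 + 0.06 + 0.59 + 1.19 + 1.36 + 0.22 + 1.64 + 0.69 + 0.07 + 1.92 + 1.92 + 1.04 = 11.56.

11.56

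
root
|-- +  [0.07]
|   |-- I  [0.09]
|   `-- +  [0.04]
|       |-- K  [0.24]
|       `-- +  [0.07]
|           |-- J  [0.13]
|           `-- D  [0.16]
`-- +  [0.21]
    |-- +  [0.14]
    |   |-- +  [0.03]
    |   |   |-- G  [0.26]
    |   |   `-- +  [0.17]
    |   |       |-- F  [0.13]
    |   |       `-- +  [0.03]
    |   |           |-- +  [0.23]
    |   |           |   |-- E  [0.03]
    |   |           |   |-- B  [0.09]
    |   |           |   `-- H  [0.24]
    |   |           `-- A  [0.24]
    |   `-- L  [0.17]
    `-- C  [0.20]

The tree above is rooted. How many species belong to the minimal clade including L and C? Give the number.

The MRCA of L and C is the node subtending (((G,(F,((E,B,H),A))),L),C).
That clade contains 8 terminal taxa: A, B, C, E, F, G, H, L.

8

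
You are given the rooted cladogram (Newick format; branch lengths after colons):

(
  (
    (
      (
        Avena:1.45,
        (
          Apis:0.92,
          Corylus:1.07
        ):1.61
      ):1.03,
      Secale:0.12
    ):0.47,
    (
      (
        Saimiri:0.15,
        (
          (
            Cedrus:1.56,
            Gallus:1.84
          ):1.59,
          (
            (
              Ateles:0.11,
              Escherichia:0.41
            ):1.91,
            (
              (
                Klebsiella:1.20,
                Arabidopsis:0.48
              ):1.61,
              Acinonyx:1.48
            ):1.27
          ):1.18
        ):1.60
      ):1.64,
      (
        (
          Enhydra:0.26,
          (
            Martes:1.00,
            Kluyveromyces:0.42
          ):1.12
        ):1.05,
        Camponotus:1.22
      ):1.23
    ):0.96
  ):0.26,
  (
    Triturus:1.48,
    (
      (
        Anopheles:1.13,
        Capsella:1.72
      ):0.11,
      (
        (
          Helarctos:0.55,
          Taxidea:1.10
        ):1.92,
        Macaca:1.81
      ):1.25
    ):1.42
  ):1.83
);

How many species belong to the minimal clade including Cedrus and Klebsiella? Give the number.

7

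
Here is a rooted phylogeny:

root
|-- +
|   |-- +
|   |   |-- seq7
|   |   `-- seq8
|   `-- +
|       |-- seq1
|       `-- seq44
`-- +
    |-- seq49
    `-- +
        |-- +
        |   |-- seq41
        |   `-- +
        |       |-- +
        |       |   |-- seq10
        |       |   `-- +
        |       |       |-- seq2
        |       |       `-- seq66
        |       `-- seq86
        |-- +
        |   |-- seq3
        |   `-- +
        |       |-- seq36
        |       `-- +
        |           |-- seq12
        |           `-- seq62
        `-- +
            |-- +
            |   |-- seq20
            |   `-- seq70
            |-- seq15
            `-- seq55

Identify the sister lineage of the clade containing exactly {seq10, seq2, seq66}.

seq86

The clade containing exactly {seq10, seq2, seq66} attaches to the tree at the node subtending ((seq10,(seq2,seq66)),seq86).
The other lineage descending from that same node — the sister group — is the single tip seq86.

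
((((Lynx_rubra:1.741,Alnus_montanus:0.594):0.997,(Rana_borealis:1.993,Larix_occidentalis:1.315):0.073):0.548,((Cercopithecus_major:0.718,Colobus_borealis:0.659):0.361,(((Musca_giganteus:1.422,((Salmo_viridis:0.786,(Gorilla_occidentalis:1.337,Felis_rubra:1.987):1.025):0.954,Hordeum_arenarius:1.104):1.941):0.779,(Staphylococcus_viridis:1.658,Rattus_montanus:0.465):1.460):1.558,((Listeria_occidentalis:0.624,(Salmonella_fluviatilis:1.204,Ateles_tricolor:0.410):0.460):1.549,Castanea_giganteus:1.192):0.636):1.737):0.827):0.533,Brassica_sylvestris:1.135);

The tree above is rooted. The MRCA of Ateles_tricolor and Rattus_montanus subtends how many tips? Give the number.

The MRCA of Ateles_tricolor and Rattus_montanus is the node subtending (((Musca_giganteus,((Salmo_viridis,(Gorilla_occidentalis,Felis_rubra)),Hordeum_arenarius)),(Staphylococcus_viridis,Rattus_montanus)),((Listeria_occidentalis,(Salmonella_fluviatilis,Ateles_tricolor)),Castanea_giganteus)).
That clade contains 11 terminal taxa: Ateles_tricolor, Castanea_giganteus, Felis_rubra, Gorilla_occidentalis, Hordeum_arenarius, Listeria_occidentalis, Musca_giganteus, Rattus_montanus, Salmo_viridis, Salmonella_fluviatilis, Staphylococcus_viridis.

11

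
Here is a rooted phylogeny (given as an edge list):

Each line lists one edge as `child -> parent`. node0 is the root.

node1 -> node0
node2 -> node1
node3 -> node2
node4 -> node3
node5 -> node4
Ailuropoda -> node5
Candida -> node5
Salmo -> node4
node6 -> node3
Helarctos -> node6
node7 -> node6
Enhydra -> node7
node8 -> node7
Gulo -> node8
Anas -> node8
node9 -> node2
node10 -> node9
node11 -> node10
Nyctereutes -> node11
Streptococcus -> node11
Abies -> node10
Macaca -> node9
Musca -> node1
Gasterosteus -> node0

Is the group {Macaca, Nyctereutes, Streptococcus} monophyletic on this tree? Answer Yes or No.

No

The MRCA of the listed taxa subtends (((Nyctereutes,Streptococcus),Abies),Macaca).
That clade also contains Abies, which is not in the proposed group, so the group is not monophyletic.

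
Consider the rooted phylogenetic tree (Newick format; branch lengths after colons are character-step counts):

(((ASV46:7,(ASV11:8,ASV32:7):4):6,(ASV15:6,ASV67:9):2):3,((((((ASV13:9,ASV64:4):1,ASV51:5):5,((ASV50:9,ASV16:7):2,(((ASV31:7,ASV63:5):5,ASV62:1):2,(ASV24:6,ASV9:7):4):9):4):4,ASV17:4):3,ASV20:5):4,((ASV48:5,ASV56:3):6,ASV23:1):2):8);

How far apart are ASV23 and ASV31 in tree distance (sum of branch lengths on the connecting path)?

The path runs ASV23 → … → MRCA → … → ASV31; the MRCA is the node subtending ((((((ASV13,ASV64),ASV51),((ASV50,ASV16),(((ASV31,ASV63),ASV62),(ASV24,ASV9)))),ASV17),ASV20),((ASV48,ASV56),ASV23)).
Branch lengths along that path: 1 + 2 + 4 + 3 + 4 + 4 + 9 + 2 + 5 + 7 = 41.

41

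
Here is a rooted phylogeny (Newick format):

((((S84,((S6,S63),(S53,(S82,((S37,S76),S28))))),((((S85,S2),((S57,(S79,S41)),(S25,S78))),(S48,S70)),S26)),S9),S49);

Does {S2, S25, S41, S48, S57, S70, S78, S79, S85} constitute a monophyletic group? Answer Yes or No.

The most recent common ancestor of these taxa subtends (((S85,S2),((S57,(S79,S41)),(S25,S78))),(S48,S70)).
That clade has exactly 9 tips — every listed taxon and nothing else — so the group is monophyletic.

Yes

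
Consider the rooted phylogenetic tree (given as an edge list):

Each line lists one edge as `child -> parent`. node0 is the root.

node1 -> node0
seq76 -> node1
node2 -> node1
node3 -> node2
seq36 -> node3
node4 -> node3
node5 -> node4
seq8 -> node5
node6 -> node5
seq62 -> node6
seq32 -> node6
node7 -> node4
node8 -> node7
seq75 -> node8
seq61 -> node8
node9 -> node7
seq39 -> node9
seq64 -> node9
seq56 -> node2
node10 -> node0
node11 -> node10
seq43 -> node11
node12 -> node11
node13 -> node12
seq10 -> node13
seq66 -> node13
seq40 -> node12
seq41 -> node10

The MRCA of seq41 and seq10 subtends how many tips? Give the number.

The MRCA of seq41 and seq10 is the node subtending ((seq43,((seq10,seq66),seq40)),seq41).
That clade contains 5 terminal taxa: seq10, seq40, seq41, seq43, seq66.

5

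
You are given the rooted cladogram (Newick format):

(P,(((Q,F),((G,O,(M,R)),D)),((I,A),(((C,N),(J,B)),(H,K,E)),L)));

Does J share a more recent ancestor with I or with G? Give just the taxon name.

The MRCA of J and I subtends ((I,A),(((C,N),(J,B)),(H,K,E)),L) (10 taxa).
The MRCA of J and G subtends (((Q,F),((G,O,(M,R)),D)),((I,A),(((C,N),(J,B)),(H,K,E)),L)) (17 taxa).
The first is nested inside the second, so J shares a more recent common ancestor with I.

I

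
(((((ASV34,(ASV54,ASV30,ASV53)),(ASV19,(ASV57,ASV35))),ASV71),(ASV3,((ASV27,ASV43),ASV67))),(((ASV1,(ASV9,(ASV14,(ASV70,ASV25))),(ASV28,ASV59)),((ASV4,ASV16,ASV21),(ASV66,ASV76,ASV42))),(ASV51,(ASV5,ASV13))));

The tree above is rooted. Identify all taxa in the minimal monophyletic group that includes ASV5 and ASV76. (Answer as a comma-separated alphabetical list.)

Tracing ASV5: it sits inside (ASV5,ASV13).
Tracing ASV76: it sits inside (ASV66,ASV76,ASV42).
The smallest clade enclosing both is (((ASV1,(ASV9,(ASV14,(ASV70,ASV25))),(ASV28,ASV59)),((ASV4,ASV16,ASV21),(ASV66,ASV76,ASV42))),(ASV51,(ASV5,ASV13))); the answer is its 16 terminal taxa in alphabetical order.

ASV1, ASV13, ASV14, ASV16, ASV21, ASV25, ASV28, ASV4, ASV42, ASV5, ASV51, ASV59, ASV66, ASV70, ASV76, ASV9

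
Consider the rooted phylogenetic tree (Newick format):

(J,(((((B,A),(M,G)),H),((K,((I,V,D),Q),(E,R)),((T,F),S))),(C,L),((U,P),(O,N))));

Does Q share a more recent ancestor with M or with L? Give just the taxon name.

M

The MRCA of Q and M subtends ((((B,A),(M,G)),H),((K,((I,V,D),Q),(E,R)),((T,F),S))) (15 taxa).
The MRCA of Q and L subtends (((((B,A),(M,G)),H),((K,((I,V,D),Q),(E,R)),((T,F),S))),(C,L),((U,P),(O,N))) (21 taxa).
The first is nested inside the second, so Q shares a more recent common ancestor with M.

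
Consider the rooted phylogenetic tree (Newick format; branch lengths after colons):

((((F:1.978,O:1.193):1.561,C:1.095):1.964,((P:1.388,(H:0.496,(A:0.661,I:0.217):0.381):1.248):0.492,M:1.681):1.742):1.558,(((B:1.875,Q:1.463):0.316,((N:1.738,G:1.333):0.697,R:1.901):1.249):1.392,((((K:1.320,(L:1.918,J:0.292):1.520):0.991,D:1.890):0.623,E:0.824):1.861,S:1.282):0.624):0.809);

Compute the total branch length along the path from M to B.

The path runs M → … → MRCA → … → B; the MRCA is the root of the tree.
Branch lengths along that path: 1.681 + 1.742 + 1.558 + 0.809 + 1.392 + 0.316 + 1.875 = 9.373.

9.373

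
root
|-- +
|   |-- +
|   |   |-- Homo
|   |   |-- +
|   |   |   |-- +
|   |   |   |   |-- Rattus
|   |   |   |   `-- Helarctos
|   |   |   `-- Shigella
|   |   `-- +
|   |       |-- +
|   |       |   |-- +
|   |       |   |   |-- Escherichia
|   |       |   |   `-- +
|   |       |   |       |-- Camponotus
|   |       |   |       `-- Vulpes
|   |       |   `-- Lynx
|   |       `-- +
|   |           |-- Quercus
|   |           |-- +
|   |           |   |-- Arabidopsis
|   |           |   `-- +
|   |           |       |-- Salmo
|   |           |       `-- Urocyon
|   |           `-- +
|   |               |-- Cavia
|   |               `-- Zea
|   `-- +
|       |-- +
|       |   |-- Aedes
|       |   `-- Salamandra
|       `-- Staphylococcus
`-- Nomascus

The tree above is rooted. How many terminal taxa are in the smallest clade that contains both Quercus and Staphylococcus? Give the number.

17

The MRCA of Quercus and Staphylococcus is the node subtending ((Homo,((Rattus,Helarctos),Shigella),(((Escherichia,(Camponotus,Vulpes)),Lynx),(Quercus,(Arabidopsis,(Salmo,Urocyon)),(Cavia,Zea)))),((Aedes,Salamandra),Staphylococcus)).
That clade contains 17 terminal taxa: Aedes, Arabidopsis, Camponotus, Cavia, Escherichia, Helarctos, Homo, Lynx, Quercus, Rattus, Salamandra, Salmo, Shigella, Staphylococcus, Urocyon, Vulpes, Zea.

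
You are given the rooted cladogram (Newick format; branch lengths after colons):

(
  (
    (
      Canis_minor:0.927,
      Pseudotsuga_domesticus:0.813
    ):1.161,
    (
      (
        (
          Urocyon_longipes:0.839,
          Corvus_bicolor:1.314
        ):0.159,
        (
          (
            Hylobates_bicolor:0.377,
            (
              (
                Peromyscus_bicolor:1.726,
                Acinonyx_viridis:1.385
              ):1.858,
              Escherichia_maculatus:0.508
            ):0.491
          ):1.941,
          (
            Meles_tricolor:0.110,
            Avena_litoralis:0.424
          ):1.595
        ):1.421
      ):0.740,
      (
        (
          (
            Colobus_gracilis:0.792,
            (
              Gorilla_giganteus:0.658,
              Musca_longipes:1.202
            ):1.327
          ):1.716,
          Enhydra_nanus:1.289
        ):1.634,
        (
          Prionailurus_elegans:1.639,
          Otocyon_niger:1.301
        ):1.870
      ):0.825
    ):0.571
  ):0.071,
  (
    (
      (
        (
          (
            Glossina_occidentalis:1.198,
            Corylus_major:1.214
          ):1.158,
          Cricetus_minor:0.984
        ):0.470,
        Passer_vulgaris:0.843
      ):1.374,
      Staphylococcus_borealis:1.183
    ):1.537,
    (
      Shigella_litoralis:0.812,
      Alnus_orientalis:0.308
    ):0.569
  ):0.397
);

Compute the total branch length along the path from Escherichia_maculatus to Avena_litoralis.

4.959

The path runs Escherichia_maculatus → … → MRCA → … → Avena_litoralis; the MRCA is the node subtending ((Hylobates_bicolor,((Peromyscus_bicolor,Acinonyx_viridis),Escherichia_maculatus)),(Meles_tricolor,Avena_litoralis)).
Branch lengths along that path: 0.508 + 0.491 + 1.941 + 1.595 + 0.424 = 4.959.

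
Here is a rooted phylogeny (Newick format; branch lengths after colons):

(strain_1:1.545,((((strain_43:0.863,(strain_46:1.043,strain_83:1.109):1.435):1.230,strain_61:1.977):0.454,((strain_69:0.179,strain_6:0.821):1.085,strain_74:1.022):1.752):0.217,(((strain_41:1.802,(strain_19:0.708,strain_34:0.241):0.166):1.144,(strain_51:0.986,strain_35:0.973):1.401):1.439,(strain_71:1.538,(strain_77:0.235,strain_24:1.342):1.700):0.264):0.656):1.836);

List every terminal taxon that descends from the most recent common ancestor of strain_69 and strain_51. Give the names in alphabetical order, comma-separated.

strain_19, strain_24, strain_34, strain_35, strain_41, strain_43, strain_46, strain_51, strain_6, strain_61, strain_69, strain_71, strain_74, strain_77, strain_83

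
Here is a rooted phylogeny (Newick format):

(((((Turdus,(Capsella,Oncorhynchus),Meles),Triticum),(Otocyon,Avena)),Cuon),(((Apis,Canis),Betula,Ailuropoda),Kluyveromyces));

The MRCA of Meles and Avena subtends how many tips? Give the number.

The MRCA of Meles and Avena is the node subtending (((Turdus,(Capsella,Oncorhynchus),Meles),Triticum),(Otocyon,Avena)).
That clade contains 7 terminal taxa: Avena, Capsella, Meles, Oncorhynchus, Otocyon, Triticum, Turdus.

7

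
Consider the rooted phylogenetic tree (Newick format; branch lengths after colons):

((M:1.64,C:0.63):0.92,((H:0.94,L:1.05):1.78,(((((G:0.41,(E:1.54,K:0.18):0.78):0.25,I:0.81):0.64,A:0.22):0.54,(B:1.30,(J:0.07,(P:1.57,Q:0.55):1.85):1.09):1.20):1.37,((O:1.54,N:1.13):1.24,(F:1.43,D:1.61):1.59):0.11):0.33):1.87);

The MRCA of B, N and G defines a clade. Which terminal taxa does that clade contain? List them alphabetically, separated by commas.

A, B, D, E, F, G, I, J, K, N, O, P, Q

Tracing B: it sits inside (B,(J,(P,Q))).
Tracing N: it sits inside (O,N).
Tracing G: it sits inside (G,(E,K)).
The smallest clade enclosing all 3 is (((((G,(E,K)),I),A),(B,(J,(P,Q)))),((O,N),(F,D))); the answer is its 13 terminal taxa in alphabetical order.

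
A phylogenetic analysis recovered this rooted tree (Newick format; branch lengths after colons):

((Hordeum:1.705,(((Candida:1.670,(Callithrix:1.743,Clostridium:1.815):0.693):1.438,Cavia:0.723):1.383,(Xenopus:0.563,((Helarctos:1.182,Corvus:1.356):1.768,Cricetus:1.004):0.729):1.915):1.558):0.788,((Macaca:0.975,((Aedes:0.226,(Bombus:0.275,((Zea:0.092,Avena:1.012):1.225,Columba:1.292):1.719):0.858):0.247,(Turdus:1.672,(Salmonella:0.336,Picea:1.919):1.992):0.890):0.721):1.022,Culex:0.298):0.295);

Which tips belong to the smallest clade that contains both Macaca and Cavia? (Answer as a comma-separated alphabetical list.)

Aedes, Avena, Bombus, Callithrix, Candida, Cavia, Clostridium, Columba, Corvus, Cricetus, Culex, Helarctos, Hordeum, Macaca, Picea, Salmonella, Turdus, Xenopus, Zea

Tracing Macaca: it sits inside (Macaca,((Aedes,(Bombus,((Zea,Avena),Columba))),(Turdus,(Salmonella,Picea)))).
Tracing Cavia: it sits inside ((Candida,(Callithrix,Clostridium)),Cavia).
The smallest clade enclosing both is the whole tree (their MRCA is the root), so the answer is all 19 tips in alphabetical order.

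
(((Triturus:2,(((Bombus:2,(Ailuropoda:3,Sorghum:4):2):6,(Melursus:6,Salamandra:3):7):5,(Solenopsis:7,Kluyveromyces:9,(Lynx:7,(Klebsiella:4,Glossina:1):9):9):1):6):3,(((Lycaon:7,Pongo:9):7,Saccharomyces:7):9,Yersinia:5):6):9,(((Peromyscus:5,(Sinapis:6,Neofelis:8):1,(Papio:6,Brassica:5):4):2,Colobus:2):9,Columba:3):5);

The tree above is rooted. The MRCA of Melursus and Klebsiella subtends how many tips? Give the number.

10

The MRCA of Melursus and Klebsiella is the node subtending (((Bombus,(Ailuropoda,Sorghum)),(Melursus,Salamandra)),(Solenopsis,Kluyveromyces,(Lynx,(Klebsiella,Glossina)))).
That clade contains 10 terminal taxa: Ailuropoda, Bombus, Glossina, Klebsiella, Kluyveromyces, Lynx, Melursus, Salamandra, Solenopsis, Sorghum.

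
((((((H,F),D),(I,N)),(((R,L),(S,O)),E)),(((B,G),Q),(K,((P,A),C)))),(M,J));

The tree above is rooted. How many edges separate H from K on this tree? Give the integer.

8

The MRCA of H and K is the node subtending (((((H,F),D),(I,N)),(((R,L),(S,O)),E)),(((B,G),Q),(K,((P,A),C)))).
From H up to that node: 5 branches. From K up to the same node: 3 branches. Total: 5 + 3 = 8.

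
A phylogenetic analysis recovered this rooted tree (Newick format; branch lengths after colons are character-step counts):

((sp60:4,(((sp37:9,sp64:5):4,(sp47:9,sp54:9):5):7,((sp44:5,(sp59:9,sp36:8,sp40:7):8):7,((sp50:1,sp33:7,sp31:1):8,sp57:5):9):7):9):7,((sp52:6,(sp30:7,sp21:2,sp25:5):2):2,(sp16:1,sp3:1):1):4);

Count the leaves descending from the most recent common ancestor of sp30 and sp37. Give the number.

19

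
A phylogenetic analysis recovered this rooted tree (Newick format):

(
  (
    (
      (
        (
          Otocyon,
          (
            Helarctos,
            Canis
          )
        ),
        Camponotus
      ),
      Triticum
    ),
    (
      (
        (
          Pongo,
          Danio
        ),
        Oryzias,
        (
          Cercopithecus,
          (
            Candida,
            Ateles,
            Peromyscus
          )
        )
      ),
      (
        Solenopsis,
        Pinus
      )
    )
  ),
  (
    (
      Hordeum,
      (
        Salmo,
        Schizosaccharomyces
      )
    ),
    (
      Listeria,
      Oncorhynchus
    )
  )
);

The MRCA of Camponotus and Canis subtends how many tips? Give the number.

4

The MRCA of Camponotus and Canis is the node subtending ((Otocyon,(Helarctos,Canis)),Camponotus).
That clade contains 4 terminal taxa: Camponotus, Canis, Helarctos, Otocyon.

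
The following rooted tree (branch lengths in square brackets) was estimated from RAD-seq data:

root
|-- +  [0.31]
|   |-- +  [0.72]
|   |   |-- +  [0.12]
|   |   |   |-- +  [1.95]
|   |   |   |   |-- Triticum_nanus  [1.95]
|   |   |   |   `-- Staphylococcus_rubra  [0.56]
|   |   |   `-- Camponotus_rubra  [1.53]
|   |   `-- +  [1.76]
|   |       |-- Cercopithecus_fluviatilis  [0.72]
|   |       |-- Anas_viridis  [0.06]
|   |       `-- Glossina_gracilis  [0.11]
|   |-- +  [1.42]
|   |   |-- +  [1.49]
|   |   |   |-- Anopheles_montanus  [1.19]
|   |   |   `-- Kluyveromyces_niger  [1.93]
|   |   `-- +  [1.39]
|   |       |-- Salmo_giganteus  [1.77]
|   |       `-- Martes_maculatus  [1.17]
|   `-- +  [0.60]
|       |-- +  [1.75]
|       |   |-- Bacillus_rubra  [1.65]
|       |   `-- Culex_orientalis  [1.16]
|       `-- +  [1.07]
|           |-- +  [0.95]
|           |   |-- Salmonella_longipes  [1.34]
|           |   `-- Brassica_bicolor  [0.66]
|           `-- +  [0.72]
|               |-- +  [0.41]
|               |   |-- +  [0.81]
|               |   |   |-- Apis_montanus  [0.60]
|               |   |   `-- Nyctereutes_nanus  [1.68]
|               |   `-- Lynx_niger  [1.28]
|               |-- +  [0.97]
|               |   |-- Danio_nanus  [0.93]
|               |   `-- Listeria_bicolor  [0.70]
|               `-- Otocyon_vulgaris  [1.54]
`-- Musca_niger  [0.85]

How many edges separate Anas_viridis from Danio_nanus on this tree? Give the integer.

8

The MRCA of Anas_viridis and Danio_nanus is the node subtending ((((Triticum_nanus,Staphylococcus_rubra),Camponotus_rubra),(Cercopithecus_fluviatilis,Anas_viridis,Glossina_gracilis)),((Anopheles_montanus,Kluyveromyces_niger),(Salmo_giganteus,Martes_maculatus)),((Bacillus_rubra,Culex_orientalis),((Salmonella_longipes,Brassica_bicolor),(((Apis_montanus,Nyctereutes_nanus),Lynx_niger),(Danio_nanus,Listeria_bicolor),Otocyon_vulgaris)))).
From Anas_viridis up to that node: 3 branches. From Danio_nanus up to the same node: 5 branches. Total: 3 + 5 = 8.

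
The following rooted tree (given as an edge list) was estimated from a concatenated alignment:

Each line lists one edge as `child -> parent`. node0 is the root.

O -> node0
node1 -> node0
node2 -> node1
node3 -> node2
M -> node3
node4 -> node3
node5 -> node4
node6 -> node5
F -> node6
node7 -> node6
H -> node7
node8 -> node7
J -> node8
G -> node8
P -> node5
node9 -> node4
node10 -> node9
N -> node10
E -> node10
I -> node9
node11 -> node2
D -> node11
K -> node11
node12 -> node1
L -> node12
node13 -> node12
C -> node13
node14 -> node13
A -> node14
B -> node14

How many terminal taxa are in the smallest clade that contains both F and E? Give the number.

8

The MRCA of F and E is the node subtending (((F,(H,(J,G))),P),((N,E),I)).
That clade contains 8 terminal taxa: E, F, G, H, I, J, N, P.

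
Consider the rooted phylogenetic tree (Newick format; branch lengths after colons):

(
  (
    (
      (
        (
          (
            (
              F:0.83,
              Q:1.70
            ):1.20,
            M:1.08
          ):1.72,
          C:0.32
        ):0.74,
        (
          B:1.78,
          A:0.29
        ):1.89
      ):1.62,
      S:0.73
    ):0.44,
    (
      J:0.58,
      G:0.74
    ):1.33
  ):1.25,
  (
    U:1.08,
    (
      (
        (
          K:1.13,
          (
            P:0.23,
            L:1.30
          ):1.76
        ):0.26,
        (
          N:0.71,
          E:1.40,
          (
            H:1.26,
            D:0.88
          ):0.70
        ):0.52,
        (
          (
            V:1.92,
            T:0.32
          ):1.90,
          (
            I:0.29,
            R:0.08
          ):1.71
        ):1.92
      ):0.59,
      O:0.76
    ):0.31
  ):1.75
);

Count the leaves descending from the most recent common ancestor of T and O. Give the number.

12

The MRCA of T and O is the node subtending (((K,(P,L)),(N,E,(H,D)),((V,T),(I,R))),O).
That clade contains 12 terminal taxa: D, E, H, I, K, L, N, O, P, R, T, V.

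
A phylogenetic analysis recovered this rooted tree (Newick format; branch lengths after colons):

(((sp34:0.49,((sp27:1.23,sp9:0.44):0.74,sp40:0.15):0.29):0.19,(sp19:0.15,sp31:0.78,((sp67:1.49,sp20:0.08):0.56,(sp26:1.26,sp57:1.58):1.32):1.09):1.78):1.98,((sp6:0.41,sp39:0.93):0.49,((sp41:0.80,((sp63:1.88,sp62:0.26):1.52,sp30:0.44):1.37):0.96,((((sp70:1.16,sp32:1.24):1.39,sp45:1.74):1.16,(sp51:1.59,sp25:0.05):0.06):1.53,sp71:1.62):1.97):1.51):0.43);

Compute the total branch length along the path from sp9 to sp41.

The path runs sp9 → … → MRCA → … → sp41; the MRCA is the root of the tree.
Branch lengths along that path: 0.44 + 0.74 + 0.29 + 0.19 + 1.98 + 0.43 + 1.51 + 0.96 + 0.80 = 7.34.

7.34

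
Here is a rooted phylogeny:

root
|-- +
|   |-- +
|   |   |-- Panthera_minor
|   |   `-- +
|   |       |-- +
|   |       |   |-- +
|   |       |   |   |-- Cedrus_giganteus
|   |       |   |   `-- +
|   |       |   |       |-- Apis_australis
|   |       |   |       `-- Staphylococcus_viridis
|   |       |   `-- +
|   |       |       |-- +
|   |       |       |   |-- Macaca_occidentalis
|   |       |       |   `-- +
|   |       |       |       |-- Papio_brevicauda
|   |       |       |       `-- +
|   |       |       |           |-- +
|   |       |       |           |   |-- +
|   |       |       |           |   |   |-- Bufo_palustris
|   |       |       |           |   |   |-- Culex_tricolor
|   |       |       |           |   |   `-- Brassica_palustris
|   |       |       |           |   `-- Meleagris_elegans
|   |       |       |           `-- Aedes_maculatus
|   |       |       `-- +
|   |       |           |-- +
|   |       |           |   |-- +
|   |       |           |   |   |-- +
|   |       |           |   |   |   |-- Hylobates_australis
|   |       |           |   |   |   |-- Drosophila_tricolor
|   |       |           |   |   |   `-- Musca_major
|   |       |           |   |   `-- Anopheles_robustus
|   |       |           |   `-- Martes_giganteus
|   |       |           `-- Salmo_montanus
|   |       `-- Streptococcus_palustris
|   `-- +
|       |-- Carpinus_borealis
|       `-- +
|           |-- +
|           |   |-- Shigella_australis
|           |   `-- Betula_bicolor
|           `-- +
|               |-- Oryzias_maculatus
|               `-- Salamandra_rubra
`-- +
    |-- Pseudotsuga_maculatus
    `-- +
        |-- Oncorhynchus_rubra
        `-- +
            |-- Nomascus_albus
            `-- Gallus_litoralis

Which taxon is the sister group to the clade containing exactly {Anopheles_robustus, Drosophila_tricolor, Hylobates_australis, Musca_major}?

Martes_giganteus

The clade containing exactly {Anopheles_robustus, Drosophila_tricolor, Hylobates_australis, Musca_major} attaches to the tree at the node subtending (((Hylobates_australis,Drosophila_tricolor,Musca_major),Anopheles_robustus),Martes_giganteus).
The other lineage descending from that same node — the sister group — is the single tip Martes_giganteus.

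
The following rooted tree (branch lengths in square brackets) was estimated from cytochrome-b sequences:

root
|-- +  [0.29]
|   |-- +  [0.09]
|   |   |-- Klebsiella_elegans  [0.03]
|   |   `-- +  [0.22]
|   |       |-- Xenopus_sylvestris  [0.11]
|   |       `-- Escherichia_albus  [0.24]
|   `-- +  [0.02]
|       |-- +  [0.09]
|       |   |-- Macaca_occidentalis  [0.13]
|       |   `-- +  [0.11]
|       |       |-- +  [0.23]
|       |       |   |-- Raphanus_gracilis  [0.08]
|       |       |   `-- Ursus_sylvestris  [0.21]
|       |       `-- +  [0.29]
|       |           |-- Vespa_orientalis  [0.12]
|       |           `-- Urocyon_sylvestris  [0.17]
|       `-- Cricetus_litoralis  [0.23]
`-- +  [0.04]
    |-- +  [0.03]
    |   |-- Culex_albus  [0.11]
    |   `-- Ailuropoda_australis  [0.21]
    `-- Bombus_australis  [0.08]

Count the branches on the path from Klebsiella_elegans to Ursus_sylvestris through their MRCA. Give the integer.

7

The MRCA of Klebsiella_elegans and Ursus_sylvestris is the node subtending ((Klebsiella_elegans,(Xenopus_sylvestris,Escherichia_albus)),((Macaca_occidentalis,((Raphanus_gracilis,Ursus_sylvestris),(Vespa_orientalis,Urocyon_sylvestris))),Cricetus_litoralis)).
From Klebsiella_elegans up to that node: 2 branches. From Ursus_sylvestris up to the same node: 5 branches. Total: 2 + 5 = 7.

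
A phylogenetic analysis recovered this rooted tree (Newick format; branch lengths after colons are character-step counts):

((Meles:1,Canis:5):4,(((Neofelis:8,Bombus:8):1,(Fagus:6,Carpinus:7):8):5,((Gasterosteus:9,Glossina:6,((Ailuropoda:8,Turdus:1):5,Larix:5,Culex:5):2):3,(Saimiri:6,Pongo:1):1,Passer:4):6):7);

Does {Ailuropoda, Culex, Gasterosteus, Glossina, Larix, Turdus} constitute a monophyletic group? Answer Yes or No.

Yes

The most recent common ancestor of these taxa subtends (Gasterosteus,Glossina,((Ailuropoda,Turdus),Larix,Culex)).
That clade has exactly 6 tips — every listed taxon and nothing else — so the group is monophyletic.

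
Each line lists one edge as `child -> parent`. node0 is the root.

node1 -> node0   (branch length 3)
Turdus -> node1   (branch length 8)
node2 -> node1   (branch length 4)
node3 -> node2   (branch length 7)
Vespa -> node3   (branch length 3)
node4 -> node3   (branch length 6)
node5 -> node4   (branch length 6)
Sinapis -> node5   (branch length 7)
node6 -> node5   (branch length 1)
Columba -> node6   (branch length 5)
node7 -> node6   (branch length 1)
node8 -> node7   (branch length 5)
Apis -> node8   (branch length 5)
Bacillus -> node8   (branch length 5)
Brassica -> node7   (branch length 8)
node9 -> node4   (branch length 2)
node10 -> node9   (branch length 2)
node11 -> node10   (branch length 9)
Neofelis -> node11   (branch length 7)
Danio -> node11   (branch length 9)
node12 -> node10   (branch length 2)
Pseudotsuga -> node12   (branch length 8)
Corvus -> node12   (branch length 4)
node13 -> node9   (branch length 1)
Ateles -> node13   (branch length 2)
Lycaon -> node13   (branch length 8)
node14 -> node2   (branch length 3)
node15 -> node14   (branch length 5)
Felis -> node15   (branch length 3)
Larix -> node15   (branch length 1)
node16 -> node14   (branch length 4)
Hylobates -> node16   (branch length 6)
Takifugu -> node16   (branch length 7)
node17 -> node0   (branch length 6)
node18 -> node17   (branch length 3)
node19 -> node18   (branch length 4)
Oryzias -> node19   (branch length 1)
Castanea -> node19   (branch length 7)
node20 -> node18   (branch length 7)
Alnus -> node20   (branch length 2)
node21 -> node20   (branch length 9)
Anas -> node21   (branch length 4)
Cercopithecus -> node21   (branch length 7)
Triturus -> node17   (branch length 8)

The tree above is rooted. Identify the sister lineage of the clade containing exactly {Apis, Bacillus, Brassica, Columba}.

The clade containing exactly {Apis, Bacillus, Brassica, Columba} attaches to the tree at the node subtending (Sinapis,(Columba,((Apis,Bacillus),Brassica))).
The other lineage descending from that same node — the sister group — is the single tip Sinapis.

Sinapis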